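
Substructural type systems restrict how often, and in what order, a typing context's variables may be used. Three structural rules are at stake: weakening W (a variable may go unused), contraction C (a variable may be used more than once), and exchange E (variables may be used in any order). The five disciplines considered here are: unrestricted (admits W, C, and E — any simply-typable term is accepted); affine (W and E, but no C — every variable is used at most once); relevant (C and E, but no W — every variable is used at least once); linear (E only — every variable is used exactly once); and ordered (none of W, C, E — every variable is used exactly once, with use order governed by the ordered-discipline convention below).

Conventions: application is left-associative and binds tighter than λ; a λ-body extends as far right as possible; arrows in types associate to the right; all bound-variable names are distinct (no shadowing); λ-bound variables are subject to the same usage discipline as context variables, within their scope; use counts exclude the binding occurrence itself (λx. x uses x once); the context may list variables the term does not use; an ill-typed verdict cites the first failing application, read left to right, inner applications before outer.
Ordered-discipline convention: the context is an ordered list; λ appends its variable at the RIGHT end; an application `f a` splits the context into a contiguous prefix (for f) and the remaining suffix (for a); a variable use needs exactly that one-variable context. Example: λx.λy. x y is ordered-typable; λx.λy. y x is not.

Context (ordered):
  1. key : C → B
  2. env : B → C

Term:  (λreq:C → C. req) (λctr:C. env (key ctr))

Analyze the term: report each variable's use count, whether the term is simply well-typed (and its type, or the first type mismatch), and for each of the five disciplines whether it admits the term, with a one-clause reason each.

usage: key: 1, env: 1, req [bound]: 1, ctr [bound]: 1
left-to-right use order: req, env, key, ctr
typing: well-typed — term : C → C
ordered: ✗ — needs exchange: uses follow req, env, key, ctr
linear: ✓ — key, env, req, ctr: one use apiece
affine: ✓ — key, env, req, ctr: no repeats, contraction unneeded
relevant: ✓ — none of key, env, req, ctr goes unused
unrestricted: ✓ — well-typed at C → C; no restrictions here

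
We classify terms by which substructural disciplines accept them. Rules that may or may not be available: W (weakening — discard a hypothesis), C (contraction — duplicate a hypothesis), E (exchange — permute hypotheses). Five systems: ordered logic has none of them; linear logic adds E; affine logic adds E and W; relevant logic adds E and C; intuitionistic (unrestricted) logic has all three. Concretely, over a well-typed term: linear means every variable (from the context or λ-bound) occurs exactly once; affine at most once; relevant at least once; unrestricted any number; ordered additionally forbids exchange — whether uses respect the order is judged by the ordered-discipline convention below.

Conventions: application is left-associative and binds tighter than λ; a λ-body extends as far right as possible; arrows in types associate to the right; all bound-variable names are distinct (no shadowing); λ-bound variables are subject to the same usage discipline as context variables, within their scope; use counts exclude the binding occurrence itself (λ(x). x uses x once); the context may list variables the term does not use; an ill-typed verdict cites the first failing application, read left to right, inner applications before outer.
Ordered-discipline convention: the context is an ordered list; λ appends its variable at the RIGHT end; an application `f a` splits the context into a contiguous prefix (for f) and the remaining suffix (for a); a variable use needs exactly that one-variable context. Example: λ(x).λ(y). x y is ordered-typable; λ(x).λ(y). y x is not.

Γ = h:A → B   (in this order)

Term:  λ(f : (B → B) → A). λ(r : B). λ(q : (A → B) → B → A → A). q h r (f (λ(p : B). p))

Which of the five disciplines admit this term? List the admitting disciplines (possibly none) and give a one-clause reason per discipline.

admitted by: linear, affine, relevant, unrestricted
variable uses: h=1; f (bound)=1; r (bound)=1; q (bound)=1; p (bound)=1
uses in reading order: q, h, r, f, p
typing: well-typed — term : ((B → B) → A) → B → ((A → B) → B → A → A) → A
ordered ✗ (needs exchange: uses follow q, h, r, f, p)
linear ✓ (single use per variable (h, f, r, q, p))
affine ✓ (no duplicate uses among h, f, r, q, p)
relevant ✓ (none of h, f, r, q, p goes unused)
unrestricted ✓ (well-typed at ((B → B) → A) → B → ((A → B) → B → A → A) → A; no restrictions here)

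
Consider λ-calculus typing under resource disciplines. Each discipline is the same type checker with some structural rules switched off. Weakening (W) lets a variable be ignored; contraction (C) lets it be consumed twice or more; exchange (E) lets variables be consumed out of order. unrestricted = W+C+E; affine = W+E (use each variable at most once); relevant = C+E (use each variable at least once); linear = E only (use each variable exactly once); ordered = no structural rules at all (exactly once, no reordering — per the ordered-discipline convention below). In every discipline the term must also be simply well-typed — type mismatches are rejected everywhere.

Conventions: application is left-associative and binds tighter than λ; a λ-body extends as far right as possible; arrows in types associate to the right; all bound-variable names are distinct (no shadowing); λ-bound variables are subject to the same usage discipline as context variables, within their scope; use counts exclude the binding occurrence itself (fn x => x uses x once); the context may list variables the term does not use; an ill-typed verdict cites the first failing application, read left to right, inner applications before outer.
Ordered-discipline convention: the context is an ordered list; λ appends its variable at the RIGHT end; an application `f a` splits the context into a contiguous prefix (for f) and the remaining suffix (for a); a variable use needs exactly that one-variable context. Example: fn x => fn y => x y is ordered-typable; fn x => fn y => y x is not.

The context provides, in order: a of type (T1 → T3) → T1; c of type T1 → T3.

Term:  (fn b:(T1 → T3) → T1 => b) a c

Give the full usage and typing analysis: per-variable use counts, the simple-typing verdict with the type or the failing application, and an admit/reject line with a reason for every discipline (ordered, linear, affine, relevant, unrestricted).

counts: a=1, c=1, b (λ-bound)=1
use order (left to right): b, a, c
typing: ✓ — T1
ordered ✓ (a, c, b once each; derivable with no W/C/E)
linear ✓ (exactly-once usage across a, c, b)
affine ✓ (at most one use each (a, c, b))
relevant ✓ (none of a, c, b goes unused)
unrestricted ✓ (well-typed at T1; no restrictions here)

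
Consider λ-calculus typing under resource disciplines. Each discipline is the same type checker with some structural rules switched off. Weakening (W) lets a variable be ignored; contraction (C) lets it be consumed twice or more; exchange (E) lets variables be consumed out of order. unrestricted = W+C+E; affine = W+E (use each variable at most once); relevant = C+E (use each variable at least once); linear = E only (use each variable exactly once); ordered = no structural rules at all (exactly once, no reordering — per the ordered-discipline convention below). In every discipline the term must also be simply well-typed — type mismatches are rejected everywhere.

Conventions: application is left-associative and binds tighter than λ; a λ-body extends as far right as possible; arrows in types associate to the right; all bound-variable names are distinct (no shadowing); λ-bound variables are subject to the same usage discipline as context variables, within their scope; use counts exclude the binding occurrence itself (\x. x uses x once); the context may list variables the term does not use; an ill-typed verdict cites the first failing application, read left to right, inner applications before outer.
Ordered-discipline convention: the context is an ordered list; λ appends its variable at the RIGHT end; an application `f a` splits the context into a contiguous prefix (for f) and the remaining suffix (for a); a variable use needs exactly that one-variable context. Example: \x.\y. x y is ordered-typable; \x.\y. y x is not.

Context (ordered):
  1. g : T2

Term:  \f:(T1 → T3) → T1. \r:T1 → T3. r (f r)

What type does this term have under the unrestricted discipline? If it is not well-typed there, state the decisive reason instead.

term : ((T1 → T3) → T1) → (T1 → T3) → T3
usage: g: 0; f (λ-bound): 1; r (λ-bound): 2
left-to-right use order: r, f, r
typing: well-typed at ((T1 → T3) → T1) → (T1 → T3) → T3
summary: ordered ✗; linear ✗; affine ✗; relevant ✗; unrestricted ✓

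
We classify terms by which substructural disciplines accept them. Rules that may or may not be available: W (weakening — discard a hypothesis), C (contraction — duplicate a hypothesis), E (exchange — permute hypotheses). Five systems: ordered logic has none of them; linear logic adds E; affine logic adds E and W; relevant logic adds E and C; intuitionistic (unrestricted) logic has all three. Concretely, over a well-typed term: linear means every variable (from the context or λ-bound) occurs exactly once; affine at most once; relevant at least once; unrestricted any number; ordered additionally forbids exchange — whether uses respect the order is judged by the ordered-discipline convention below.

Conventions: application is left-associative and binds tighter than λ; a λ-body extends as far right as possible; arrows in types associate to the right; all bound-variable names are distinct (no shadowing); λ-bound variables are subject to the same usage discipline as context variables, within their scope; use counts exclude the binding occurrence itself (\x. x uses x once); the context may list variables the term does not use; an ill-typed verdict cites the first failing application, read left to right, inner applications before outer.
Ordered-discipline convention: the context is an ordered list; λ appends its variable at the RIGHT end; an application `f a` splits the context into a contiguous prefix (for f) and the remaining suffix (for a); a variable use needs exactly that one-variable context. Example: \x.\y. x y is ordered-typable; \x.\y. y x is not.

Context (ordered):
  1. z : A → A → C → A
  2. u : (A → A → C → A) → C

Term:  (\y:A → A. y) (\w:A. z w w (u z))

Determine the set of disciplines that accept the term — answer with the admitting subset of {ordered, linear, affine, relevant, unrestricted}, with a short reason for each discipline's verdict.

admitted in: relevant, unrestricted
usage: z: 2×, u: 1×, y [bound]: 1×, w [bound]: 2×
left-to-right use order: y, z, w, w, u, z
typing: the term checks, with type A → A
ordered: ✗ — uses contraction: z ×2, w ×2
linear: ✗ — uses contraction: z ×2, w ×2
affine: ✗ — uses contraction: z ×2, w ×2
relevant: ✓ — every one of z, u, y, w appears
unrestricted: ✓ — typability at A → A is all that's needed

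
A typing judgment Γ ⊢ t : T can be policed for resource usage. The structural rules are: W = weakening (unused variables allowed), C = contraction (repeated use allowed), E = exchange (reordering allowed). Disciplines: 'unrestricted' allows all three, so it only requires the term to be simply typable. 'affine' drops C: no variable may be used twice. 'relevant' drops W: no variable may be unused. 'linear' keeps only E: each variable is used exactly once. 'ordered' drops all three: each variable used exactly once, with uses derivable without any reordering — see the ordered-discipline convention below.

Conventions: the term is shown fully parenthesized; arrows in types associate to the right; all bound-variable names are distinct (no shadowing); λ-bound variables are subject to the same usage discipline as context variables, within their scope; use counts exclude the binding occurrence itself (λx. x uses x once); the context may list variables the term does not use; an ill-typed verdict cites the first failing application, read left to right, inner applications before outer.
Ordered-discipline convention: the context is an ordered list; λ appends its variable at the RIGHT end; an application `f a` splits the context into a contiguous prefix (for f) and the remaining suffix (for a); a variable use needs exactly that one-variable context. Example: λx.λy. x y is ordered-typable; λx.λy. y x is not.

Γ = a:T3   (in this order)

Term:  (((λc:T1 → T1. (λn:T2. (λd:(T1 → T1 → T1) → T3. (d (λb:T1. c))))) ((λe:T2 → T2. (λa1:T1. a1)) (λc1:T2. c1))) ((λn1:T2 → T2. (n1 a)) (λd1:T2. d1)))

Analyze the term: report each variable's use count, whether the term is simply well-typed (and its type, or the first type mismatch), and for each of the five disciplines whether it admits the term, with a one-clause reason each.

use counts: a ×1; c (λ-bound) ×1; n (λ-bound) ×0; d (λ-bound) ×1; b (λ-bound) ×0; e (λ-bound) ×0; a1 (λ-bound) ×1; c1 (λ-bound) ×1; n1 (λ-bound) ×1; d1 (λ-bound) ×1
left-to-right use order: d, c, a1, c1, n1, a, d1
typing: ill-typed: argument of type T3 where T2 is required
ordered: ✗, a type mismatch blocks all five
linear: ✗, the type mismatch rejects it
affine: ✗, not simply typable
relevant: ✗, fails simple typing
unrestricted: ✗, a type mismatch blocks all five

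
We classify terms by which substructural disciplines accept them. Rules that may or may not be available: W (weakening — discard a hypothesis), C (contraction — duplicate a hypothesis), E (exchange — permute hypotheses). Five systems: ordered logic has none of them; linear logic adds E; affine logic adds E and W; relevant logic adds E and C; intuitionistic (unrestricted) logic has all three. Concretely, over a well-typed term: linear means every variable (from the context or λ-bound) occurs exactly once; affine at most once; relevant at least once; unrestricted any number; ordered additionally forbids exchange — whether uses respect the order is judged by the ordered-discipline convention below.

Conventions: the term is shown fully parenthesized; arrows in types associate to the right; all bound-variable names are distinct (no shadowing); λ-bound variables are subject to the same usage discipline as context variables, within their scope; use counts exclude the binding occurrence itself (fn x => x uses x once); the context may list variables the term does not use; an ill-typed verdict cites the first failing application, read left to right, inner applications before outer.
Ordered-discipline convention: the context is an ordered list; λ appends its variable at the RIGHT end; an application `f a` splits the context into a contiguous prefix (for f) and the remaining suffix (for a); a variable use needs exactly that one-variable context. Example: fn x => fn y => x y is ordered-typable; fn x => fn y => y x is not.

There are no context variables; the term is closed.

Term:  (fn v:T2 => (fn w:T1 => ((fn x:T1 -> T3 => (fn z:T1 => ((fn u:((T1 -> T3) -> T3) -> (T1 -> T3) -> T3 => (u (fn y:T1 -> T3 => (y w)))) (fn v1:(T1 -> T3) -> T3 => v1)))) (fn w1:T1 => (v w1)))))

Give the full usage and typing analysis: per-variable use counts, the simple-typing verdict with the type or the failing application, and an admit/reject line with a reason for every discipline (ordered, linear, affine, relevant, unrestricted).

counts: v (λ-bound)=1, w (λ-bound)=1, x (λ-bound)=0, z (λ-bound)=0, u (λ-bound)=1, y (λ-bound)=1, v1 (λ-bound)=1, w1 (λ-bound)=1
uses in reading order: u, y, w, v1, v, w1
typing: ill-typed: non-function type T2 applied to an argument
ordered: ✗, fails simple typing
linear: ✗, a type mismatch blocks all five
affine: ✗, the type mismatch rejects it
relevant: ✗, not simply typable
unrestricted: ✗, fails simple typing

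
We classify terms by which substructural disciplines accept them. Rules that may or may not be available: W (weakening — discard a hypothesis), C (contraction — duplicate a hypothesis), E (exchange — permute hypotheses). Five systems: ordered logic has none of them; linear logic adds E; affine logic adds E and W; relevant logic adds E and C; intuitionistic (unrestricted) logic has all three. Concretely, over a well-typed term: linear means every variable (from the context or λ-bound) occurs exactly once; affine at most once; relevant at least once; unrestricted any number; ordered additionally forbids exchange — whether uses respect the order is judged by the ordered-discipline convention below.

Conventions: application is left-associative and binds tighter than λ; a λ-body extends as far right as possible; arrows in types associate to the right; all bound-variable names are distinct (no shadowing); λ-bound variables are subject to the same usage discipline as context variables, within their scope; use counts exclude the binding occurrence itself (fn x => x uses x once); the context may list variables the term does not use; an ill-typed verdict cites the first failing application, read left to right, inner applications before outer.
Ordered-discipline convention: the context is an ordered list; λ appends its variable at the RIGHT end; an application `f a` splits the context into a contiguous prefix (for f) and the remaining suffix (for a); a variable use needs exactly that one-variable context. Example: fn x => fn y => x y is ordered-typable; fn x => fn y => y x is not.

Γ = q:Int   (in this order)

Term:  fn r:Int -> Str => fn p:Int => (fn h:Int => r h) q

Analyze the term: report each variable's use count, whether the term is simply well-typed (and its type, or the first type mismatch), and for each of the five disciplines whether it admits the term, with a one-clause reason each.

usage: q: 1, r [bound]: 1, p [bound]: 0, h [bound]: 1
use order (left to right): r, h, q
typing: the term checks, with type (Int -> Str) -> Int -> Str
ordered: ✗, p never used (weakening)
linear: ✗, p never used (weakening)
affine: ✓, none of q, r, p, h used more than once
relevant: ✗, p never used (weakening)
unrestricted: ✓, typability at (Int -> Str) -> Int -> Str is all that's needed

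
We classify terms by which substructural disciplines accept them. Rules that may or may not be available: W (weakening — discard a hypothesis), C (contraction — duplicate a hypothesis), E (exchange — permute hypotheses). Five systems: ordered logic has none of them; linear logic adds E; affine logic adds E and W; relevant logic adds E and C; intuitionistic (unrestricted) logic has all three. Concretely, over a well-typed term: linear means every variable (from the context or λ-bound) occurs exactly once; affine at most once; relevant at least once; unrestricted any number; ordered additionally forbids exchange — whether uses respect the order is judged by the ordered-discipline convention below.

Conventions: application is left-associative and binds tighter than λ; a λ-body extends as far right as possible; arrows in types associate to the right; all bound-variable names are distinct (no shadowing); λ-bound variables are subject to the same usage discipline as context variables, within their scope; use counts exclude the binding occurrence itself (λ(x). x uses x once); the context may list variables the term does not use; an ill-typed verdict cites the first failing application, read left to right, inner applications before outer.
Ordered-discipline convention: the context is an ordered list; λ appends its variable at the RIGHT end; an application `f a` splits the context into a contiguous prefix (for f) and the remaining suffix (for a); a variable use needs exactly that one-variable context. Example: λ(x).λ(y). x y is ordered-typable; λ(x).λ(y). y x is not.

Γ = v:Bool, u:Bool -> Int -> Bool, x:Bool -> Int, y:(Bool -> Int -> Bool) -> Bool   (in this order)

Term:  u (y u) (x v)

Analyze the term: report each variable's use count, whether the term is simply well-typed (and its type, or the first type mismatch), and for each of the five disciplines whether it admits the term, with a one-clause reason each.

counts: v=1, u=2, x=1, y=1
order of uses: u, y, u, x, v
typing: the term checks, with type Bool
ordered: ✗ — u ×2 used more than once (contraction)
linear: ✗ — u ×2 used more than once (contraction)
affine: ✗ — u ×2 used more than once (contraction)
relevant: ✓ — every one of v, u, x, y appears
unrestricted: ✓ — type-checks (Bool) and nothing is barred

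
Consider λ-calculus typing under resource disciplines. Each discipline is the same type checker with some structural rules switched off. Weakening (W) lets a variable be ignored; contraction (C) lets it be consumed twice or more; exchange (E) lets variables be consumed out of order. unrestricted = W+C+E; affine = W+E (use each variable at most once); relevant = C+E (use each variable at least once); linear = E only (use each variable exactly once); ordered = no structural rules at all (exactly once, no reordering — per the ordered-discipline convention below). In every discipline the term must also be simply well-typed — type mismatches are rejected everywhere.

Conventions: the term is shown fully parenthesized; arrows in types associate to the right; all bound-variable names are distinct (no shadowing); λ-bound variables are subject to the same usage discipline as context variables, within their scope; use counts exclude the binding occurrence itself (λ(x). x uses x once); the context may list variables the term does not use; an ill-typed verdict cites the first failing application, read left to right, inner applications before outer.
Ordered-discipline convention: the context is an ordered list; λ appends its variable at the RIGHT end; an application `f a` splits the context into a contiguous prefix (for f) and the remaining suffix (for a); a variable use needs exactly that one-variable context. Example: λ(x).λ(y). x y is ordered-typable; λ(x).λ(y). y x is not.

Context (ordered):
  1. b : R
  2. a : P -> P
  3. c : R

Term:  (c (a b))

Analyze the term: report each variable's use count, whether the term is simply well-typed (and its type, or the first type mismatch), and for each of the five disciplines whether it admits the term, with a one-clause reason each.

use counts: b: 1, a: 1, c: 1
order of uses: c, a, b
typing: ill-typed: an argument R mismatches the expected P
ordered: ✗ — a type mismatch blocks all five
linear: ✗ — the type mismatch rejects it
affine: ✗ — not simply typable
relevant: ✗ — fails simple typing
unrestricted: ✗ — a type mismatch blocks all five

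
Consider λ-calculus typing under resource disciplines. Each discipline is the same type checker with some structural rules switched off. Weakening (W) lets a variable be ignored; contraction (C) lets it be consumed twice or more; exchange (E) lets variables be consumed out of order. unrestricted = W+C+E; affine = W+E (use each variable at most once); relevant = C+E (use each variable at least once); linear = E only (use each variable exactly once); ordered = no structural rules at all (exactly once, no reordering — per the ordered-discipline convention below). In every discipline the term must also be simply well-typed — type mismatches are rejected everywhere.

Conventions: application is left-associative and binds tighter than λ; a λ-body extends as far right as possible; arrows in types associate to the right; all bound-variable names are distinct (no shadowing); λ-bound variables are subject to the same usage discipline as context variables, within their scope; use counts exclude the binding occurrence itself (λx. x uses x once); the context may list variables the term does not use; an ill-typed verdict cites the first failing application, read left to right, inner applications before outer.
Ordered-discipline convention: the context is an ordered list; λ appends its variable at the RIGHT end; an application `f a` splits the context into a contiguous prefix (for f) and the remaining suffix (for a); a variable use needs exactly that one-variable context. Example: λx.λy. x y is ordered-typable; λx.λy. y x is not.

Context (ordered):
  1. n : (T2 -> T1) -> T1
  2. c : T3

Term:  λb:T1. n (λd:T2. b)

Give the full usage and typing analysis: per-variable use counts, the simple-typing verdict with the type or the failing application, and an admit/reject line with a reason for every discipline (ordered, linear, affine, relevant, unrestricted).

use counts: n: 1, c: 0, b [bound]: 1, d [bound]: 0
use order (left to right): n, b
typing: ✓ — T1 -> T1
ordered: ✗ — c, d never used (weakening)
linear: ✗ — c, d never used (weakening)
affine: ✓ — at most one use each (n, c, b, d)
relevant: ✗ — c, d never used (weakening)
unrestricted: ✓ — well-typed at T1 -> T1; no restrictions here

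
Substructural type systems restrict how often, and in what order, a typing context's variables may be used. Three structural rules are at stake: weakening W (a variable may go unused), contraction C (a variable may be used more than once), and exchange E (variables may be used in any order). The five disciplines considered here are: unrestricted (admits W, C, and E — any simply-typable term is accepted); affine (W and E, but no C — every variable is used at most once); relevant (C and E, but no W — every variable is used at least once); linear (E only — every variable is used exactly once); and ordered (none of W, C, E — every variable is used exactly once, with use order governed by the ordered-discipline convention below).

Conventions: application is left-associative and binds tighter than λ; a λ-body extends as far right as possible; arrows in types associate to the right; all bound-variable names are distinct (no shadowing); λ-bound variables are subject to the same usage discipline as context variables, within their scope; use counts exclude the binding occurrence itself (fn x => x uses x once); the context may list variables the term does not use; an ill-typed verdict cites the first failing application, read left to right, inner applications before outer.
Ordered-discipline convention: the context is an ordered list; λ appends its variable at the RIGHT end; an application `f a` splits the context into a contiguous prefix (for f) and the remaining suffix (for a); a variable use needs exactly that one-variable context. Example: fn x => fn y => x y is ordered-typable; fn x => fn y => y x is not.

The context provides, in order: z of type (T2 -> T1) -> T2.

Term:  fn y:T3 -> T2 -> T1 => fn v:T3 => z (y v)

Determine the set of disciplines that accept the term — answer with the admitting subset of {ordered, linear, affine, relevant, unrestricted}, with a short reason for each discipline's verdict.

admitted in: ordered, linear, affine, relevant, unrestricted
use counts: z: 1×; y (λ-bound): 1×; v (λ-bound): 1×
uses in reading order: z, y, v
typing: well-typed — term : (T3 -> T2 -> T1) -> T3 -> T2
ordered: ✓ — z, y, v once each; derivable with no W/C/E
linear: ✓ — each of z, y, v used exactly once
affine: ✓ — no duplicate uses among z, y, v
relevant: ✓ — z, y, v: all used, weakening unneeded
unrestricted: ✓ — well-typed at (T3 -> T2 -> T1) -> T3 -> T2; no restrictions here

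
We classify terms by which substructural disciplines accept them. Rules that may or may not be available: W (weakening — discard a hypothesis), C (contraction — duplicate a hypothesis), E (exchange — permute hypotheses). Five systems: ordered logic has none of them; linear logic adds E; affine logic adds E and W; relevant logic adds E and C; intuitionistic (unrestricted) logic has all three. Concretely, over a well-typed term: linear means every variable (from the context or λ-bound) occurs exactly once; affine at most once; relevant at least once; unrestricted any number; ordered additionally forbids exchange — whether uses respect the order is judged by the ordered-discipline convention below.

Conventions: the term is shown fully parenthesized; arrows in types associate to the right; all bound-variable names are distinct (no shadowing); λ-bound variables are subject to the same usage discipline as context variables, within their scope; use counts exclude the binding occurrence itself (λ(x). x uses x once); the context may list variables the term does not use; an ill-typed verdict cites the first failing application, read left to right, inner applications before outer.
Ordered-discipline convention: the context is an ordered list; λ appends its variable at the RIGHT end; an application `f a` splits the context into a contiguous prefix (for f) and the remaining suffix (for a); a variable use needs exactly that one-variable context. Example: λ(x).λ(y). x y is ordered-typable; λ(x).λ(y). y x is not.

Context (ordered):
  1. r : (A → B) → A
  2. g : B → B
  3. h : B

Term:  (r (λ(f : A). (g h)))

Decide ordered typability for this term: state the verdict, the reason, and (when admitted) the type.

no — needs weakening: f unused
usage: r=1, g=1, h=1, f [bound]=0
order of uses: r, g, h
typing: well-typed — term : A
per-discipline verdicts: ordered ✗; linear ✗; affine ✓; relevant ✗; unrestricted ✓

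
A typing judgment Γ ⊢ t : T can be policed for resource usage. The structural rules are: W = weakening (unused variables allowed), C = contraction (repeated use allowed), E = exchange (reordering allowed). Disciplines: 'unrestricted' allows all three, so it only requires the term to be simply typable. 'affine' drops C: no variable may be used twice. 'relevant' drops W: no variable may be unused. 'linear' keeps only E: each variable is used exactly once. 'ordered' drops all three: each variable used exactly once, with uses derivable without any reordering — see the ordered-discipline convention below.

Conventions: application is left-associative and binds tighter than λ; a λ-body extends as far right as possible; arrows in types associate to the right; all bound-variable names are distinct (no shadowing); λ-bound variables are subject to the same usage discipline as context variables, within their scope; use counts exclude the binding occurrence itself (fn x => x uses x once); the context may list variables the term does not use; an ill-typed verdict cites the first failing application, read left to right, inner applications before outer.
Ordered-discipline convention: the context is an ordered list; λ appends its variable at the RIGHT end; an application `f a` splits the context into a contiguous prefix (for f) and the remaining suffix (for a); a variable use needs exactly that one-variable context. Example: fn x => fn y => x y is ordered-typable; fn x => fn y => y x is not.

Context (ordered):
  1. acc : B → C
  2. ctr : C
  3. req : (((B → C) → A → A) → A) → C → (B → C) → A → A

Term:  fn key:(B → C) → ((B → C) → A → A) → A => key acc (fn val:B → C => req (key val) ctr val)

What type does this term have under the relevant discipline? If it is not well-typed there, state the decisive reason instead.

term : ((B → C) → ((B → C) → A → A) → A) → A
counts: acc=1, ctr=1, req=1, key [bound]=2, val [bound]=2
use order (left to right): key, acc, req, key, val, ctr, val
typing: well-typed at ((B → C) → ((B → C) → A → A) → A) → A
across the five disciplines: ordered ✗ · linear ✗ · affine ✗ · relevant ✓ · unrestricted ✓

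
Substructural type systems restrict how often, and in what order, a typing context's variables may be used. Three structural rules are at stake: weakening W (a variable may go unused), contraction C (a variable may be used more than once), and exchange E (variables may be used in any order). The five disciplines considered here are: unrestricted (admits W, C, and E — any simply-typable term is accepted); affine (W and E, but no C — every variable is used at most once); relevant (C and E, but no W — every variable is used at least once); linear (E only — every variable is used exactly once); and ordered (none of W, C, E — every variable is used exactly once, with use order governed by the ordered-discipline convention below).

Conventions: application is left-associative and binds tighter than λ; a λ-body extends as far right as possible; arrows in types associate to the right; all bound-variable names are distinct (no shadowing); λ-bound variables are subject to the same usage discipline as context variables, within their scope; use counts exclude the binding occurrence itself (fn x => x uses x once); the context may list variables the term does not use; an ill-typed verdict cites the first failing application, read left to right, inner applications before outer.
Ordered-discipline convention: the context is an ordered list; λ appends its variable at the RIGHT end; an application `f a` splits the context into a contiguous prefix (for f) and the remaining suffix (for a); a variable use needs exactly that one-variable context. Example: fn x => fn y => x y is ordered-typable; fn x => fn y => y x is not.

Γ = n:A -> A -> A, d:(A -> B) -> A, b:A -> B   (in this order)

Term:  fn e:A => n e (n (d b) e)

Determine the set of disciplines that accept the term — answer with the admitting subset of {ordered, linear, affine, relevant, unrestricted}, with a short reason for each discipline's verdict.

admitted by: relevant, unrestricted
counts: n: 2, d: 1, b: 1, e (λ-bound): 2
use order (left to right): n, e, n, d, b, e
typing: the term checks, with type A -> A
ordered: ✗ — repeated use of n ×2, e ×2
linear: ✗ — repeated use of n ×2, e ×2
affine: ✗ — repeated use of n ×2, e ×2
relevant: ✓ — at least one use each (n, d, b, e)
unrestricted: ✓ — type-checks (A -> A) and nothing is barred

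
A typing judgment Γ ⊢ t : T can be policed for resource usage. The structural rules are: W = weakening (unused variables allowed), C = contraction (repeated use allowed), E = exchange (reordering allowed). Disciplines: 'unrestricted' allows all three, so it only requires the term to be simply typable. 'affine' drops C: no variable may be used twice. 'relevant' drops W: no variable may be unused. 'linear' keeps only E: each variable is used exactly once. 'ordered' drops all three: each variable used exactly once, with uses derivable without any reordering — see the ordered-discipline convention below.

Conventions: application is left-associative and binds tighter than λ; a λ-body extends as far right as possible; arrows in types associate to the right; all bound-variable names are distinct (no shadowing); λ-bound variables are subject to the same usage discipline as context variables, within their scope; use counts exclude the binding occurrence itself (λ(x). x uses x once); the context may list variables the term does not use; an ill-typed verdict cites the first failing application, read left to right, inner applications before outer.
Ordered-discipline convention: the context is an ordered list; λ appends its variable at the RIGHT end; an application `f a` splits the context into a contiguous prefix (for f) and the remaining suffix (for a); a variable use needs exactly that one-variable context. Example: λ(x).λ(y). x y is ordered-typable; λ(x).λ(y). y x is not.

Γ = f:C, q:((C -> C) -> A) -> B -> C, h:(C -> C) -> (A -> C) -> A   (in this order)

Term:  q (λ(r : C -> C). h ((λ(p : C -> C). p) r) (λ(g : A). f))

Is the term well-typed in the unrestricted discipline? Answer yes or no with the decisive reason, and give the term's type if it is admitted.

yes — simply typable at B -> C; W, C, E all held; term : B -> C
usage: f ×1, q ×1, h ×1, r [bound] ×1, p [bound] ×1, g [bound] ×0
uses in reading order: q, h, p, r, f
typing: the term checks, with type B -> C
per-discipline verdicts: ordered ✗; linear ✗; affine ✓; relevant ✗; unrestricted ✓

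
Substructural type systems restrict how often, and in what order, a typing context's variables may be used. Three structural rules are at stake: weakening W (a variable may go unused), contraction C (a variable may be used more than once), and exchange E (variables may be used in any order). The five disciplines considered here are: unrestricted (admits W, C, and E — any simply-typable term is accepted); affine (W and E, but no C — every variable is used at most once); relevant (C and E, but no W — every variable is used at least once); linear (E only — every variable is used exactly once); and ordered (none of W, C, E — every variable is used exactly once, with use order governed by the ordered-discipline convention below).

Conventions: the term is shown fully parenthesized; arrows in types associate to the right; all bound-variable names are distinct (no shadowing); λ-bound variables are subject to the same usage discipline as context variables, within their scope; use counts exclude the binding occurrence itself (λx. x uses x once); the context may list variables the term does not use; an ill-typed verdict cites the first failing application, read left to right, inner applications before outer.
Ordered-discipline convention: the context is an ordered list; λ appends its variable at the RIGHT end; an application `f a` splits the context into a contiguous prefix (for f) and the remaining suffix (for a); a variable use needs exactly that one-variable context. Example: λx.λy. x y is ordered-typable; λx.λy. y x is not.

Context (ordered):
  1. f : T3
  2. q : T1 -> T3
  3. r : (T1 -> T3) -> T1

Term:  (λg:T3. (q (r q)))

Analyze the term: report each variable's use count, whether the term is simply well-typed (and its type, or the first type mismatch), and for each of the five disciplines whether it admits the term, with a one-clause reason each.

counts: f: 0×; q: 2×; r: 1×; g (bound): 0×
use order (left to right): q, r, q
typing: ✓ — T3 -> T3
ordered: ✗, needs contraction — q ×2; f, g left unused
linear: ✗, needs contraction — q ×2; f, g left unused
affine: ✗, needs contraction — q ×2
relevant: ✗, f, g left unused
unrestricted: ✓, typability at T3 -> T3 is all that's needed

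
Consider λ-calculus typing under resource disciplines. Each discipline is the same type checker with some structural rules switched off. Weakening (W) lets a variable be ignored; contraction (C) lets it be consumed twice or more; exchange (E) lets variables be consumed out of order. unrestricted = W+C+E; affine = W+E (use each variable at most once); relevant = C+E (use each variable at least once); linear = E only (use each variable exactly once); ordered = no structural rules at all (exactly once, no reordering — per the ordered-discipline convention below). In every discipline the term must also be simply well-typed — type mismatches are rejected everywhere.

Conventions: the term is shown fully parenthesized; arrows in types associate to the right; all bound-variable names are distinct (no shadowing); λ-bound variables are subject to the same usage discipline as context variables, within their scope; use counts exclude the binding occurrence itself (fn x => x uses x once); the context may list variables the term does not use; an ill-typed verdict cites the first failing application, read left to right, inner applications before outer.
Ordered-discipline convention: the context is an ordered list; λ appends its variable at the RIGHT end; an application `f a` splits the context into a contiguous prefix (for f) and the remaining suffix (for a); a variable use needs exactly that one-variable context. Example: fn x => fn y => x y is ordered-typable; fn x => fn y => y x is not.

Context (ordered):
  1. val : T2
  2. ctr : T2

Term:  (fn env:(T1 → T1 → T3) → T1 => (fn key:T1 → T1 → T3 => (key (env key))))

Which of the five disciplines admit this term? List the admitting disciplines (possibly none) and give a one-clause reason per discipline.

admitting disciplines: unrestricted
usage: val: 0; ctr: 0; env [bound]: 1; key [bound]: 2
uses in reading order: key, env, key
typing: ✓ — ((T1 → T1 → T3) → T1) → (T1 → T1 → T3) → T1 → T3
ordered: ✗, needs contraction — key ×2; unused: val, ctr — weakening required
linear: ✗, needs contraction — key ×2; unused: val, ctr — weakening required
affine: ✗, needs contraction — key ×2
relevant: ✗, unused: val, ctr — weakening required
unrestricted: ✓, simply typable at ((T1 → T1 → T3) → T1) → (T1 → T1 → T3) → T1 → T3; W, C, E all held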